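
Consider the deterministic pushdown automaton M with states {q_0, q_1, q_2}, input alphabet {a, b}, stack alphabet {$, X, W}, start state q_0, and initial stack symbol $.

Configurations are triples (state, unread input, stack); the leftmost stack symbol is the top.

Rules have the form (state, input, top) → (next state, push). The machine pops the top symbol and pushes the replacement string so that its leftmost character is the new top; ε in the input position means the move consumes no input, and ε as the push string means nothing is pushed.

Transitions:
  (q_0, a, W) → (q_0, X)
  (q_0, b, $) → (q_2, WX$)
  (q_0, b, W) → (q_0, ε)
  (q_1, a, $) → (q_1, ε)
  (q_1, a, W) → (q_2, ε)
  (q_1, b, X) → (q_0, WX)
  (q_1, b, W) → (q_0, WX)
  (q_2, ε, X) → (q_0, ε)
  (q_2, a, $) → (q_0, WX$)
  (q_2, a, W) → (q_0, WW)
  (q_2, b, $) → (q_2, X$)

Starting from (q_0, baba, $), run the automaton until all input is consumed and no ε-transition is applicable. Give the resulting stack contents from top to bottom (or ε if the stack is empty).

XX$

(q_0, baba, $)
  read b, top $: go to q_2, push WX$ → (q_2, aba, WX$)
  read a, top W: go to q_0, push WW → (q_0, ba, WWX$)
  read b, top W: go to q_0, push ε → (q_0, a, WX$)
  read a, top W: go to q_0, push X → (q_0, ε, XX$)
All input consumed in state q_0 with stack XX$.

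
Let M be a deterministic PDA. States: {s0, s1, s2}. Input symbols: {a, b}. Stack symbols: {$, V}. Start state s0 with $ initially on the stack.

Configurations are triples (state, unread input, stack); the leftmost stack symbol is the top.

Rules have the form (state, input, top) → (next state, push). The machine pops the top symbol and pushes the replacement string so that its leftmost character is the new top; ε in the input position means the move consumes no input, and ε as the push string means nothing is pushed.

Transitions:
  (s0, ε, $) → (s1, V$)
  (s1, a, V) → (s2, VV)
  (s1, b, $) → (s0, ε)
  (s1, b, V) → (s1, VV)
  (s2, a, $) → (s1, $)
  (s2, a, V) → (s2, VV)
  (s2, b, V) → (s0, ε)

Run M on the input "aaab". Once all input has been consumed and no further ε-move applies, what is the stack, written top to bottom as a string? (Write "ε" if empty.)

VVV$

(s0, aaab, $)
  ε-move, top $: go to s1, push V$ → (s1, aaab, V$)
  read a, top V: go to s2, push VV → (s2, aab, VV$)
  read a, top V: go to s2, push VV → (s2, ab, VVV$)
  read a, top V: go to s2, push VV → (s2, b, VVVV$)
  read b, top V: go to s0, push ε → (s0, ε, VVV$)
All input consumed in state s0 with stack VVV$.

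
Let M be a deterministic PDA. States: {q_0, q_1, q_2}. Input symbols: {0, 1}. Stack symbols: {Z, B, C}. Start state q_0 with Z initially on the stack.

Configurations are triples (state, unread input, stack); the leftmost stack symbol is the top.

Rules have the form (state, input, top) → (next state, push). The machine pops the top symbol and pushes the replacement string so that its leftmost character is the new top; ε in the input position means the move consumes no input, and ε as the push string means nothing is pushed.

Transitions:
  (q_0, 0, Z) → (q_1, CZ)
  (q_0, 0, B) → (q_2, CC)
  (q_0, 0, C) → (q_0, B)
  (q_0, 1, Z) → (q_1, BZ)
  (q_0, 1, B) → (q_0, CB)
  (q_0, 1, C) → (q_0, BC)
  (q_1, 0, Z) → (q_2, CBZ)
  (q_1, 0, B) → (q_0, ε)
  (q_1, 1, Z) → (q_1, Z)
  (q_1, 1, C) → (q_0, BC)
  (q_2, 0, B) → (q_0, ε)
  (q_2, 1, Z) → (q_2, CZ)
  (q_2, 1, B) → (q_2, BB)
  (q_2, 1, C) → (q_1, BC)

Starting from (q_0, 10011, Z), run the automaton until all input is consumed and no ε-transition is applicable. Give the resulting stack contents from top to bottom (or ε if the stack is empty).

(q_0, 10011, Z)
  read 1, top Z: go to q_1, push BZ → (q_1, 0011, BZ)
  read 0, top B: go to q_0, push ε → (q_0, 011, Z)
  read 0, top Z: go to q_1, push CZ → (q_1, 11, CZ)
  read 1, top C: go to q_0, push BC → (q_0, 1, BCZ)
  read 1, top B: go to q_0, push CB → (q_0, ε, CBCZ)
All input consumed in state q_0 with stack CBCZ.

CBCZ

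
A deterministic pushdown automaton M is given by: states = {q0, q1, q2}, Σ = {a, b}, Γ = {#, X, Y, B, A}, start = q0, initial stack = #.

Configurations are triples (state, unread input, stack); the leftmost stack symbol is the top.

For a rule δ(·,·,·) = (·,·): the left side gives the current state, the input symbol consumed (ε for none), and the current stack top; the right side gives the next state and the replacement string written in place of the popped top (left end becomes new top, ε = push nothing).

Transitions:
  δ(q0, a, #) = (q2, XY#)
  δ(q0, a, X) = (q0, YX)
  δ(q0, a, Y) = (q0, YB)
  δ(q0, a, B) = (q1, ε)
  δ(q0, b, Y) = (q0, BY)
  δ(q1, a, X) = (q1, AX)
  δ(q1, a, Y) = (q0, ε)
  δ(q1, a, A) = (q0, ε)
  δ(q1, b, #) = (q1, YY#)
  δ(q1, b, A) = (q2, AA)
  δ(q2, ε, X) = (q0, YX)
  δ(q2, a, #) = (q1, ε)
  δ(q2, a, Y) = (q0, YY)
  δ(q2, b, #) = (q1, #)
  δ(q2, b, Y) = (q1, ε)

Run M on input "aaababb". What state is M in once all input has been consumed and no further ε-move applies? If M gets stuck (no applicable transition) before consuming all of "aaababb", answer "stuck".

stuck

(q0, aaababb, #)
  read a, top #: go to q2, push XY# → (q2, aababb, XY#)
  ε-move, top X: go to q0, push YX → (q0, aababb, YXY#)
  read a, top Y: go to q0, push YB → (q0, ababb, YBXY#)
  read a, top Y: go to q0, push YB → (q0, babb, YBBXY#)
  read b, top Y: go to q0, push BY → (q0, abb, BYBBXY#)
  read a, top B: go to q1, push ε → (q1, bb, YBBXY#)
No transition for (q1, b, top Y); M blocks with input bb remaining.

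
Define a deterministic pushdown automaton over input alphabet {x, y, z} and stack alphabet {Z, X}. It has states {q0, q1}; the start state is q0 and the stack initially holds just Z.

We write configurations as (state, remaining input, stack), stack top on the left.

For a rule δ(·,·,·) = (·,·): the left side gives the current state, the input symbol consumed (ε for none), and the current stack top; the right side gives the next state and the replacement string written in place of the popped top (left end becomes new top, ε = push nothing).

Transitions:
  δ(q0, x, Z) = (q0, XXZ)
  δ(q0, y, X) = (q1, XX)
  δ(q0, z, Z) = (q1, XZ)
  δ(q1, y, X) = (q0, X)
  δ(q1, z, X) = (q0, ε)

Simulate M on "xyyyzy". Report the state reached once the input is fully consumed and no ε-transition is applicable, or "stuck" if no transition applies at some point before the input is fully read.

(q0, xyyyzy, Z) ⊢ (q0, yyyzy, XXZ) ⊢ (q1, yyzy, XXXZ) ⊢ (q0, yzy, XXXZ) ⊢ (q1, zy, XXXXZ) ⊢ (q0, y, XXXZ) ⊢ (q1, ε, XXXXZ)
All input consumed; M is in state q1.

q1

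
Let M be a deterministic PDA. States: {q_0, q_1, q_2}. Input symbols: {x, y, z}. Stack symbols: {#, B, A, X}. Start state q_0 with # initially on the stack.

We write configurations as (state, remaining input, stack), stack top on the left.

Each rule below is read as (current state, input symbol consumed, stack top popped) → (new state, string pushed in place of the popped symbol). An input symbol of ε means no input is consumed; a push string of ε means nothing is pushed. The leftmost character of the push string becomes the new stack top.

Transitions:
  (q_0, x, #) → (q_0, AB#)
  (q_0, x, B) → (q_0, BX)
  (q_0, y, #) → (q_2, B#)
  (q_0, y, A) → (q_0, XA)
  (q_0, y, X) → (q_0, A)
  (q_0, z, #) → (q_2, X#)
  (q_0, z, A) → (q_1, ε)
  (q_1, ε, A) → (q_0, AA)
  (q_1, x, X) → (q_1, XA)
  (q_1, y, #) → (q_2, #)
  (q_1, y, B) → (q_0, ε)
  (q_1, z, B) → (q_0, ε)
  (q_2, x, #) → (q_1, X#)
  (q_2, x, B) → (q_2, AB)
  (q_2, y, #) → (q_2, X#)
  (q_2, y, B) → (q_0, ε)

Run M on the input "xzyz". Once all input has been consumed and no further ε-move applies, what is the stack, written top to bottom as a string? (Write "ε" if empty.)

X#

(q_0, xzyz, #) ⊢ (q_0, zyz, AB#) ⊢ (q_1, yz, B#) ⊢ (q_0, z, #) ⊢ (q_2, ε, X#)
All input consumed in state q_2 with stack X#.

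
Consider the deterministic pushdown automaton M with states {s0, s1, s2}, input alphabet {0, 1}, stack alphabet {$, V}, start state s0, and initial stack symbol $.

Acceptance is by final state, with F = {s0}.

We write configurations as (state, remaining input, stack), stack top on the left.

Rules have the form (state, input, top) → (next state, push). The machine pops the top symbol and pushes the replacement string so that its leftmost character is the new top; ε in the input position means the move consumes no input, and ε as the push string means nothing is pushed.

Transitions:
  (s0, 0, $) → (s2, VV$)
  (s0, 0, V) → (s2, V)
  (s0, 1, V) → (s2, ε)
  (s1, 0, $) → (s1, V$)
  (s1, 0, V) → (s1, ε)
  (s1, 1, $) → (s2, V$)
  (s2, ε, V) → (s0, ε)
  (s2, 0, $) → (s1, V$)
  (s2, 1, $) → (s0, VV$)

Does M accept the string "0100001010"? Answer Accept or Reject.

Reject

(s0, 0100001010, $)
  read 0, top $: go to s2, push VV$ → (s2, 100001010, VV$)
  ε-move, top V: go to s0, push ε → (s0, 100001010, V$)
  read 1, top V: go to s2, push ε → (s2, 00001010, $)
  read 0, top $: go to s1, push V$ → (s1, 0001010, V$)
  read 0, top V: go to s1, push ε → (s1, 001010, $)
  read 0, top $: go to s1, push V$ → (s1, 01010, V$)
  read 0, top V: go to s1, push ε → (s1, 1010, $)
  read 1, top $: go to s2, push V$ → (s2, 010, V$)
  ε-move, top V: go to s0, push ε → (s0, 010, $)
  read 0, top $: go to s2, push VV$ → (s2, 10, VV$)
  ε-move, top V: go to s0, push ε → (s0, 10, V$)
  read 1, top V: go to s2, push ε → (s2, 0, $)
  read 0, top $: go to s1, push V$ → (s1, ε, V$)
All input consumed; state s1 ∉ F and no further ε-move applies.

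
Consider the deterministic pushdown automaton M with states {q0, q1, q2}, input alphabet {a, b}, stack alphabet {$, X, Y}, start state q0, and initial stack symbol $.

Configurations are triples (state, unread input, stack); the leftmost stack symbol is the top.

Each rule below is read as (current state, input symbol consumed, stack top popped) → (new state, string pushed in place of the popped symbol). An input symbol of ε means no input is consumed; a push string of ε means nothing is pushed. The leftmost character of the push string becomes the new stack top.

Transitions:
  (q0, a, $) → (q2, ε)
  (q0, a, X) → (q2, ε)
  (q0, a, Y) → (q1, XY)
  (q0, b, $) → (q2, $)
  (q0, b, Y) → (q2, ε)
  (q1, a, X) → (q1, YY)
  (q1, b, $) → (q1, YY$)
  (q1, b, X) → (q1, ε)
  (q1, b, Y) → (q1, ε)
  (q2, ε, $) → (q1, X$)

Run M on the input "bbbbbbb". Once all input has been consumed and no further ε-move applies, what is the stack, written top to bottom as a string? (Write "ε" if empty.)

Y$

(q0, bbbbbbb, $) ⊢ (q2, bbbbbb, $) ⊢ (q1, bbbbbb, X$) ⊢ (q1, bbbbb, $) ⊢ (q1, bbbb, YY$) ⊢ (q1, bbb, Y$) ⊢ (q1, bb, $) ⊢ (q1, b, YY$) ⊢ (q1, ε, Y$)
All input consumed in state q1 with stack Y$.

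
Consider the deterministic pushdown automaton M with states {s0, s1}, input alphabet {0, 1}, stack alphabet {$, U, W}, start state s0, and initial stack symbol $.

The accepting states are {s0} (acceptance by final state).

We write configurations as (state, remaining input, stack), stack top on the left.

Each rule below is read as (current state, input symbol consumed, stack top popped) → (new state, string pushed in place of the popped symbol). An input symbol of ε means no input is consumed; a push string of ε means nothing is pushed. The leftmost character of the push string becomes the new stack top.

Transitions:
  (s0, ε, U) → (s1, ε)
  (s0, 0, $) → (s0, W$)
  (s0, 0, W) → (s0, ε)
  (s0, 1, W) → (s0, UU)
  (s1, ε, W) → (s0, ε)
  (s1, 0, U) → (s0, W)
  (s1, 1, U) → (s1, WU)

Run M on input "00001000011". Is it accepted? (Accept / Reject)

Reject

(s0, 00001000011, $)
  read 0, top $: go to s0, push W$ → (s0, 0001000011, W$)
  read 0, top W: go to s0, push ε → (s0, 001000011, $)
  read 0, top $: go to s0, push W$ → (s0, 01000011, W$)
  read 0, top W: go to s0, push ε → (s0, 1000011, $)
No transition applies at (s0, 1000011, $); input not fully consumed.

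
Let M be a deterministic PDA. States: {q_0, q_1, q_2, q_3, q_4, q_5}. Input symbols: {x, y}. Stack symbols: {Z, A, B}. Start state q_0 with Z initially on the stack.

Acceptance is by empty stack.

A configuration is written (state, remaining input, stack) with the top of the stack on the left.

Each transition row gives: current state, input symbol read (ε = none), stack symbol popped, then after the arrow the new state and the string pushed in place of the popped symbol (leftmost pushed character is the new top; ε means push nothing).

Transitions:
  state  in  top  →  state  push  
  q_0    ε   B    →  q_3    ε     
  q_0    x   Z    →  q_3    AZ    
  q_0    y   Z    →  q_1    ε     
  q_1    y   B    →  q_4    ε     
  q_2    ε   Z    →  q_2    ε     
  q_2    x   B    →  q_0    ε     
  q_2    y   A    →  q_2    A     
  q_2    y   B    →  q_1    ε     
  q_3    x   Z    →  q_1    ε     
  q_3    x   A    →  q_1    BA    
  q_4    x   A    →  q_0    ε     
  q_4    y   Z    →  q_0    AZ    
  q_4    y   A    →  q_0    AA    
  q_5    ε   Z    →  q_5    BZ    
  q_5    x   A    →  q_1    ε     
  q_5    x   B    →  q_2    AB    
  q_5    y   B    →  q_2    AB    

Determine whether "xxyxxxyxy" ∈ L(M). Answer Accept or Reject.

Accept

(q_0, xxyxxxyxy, Z)
  read x, top Z: go to q_3, push AZ → (q_3, xyxxxyxy, AZ)
  read x, top A: go to q_1, push BA → (q_1, yxxxyxy, BAZ)
  read y, top B: go to q_4, push ε → (q_4, xxxyxy, AZ)
  read x, top A: go to q_0, push ε → (q_0, xxyxy, Z)
  read x, top Z: go to q_3, push AZ → (q_3, xyxy, AZ)
  read x, top A: go to q_1, push BA → (q_1, yxy, BAZ)
  read y, top B: go to q_4, push ε → (q_4, xy, AZ)
  read x, top A: go to q_0, push ε → (q_0, y, Z)
  read y, top Z: go to q_1, push ε → (q_1, ε, ε)
All input consumed and the stack is empty.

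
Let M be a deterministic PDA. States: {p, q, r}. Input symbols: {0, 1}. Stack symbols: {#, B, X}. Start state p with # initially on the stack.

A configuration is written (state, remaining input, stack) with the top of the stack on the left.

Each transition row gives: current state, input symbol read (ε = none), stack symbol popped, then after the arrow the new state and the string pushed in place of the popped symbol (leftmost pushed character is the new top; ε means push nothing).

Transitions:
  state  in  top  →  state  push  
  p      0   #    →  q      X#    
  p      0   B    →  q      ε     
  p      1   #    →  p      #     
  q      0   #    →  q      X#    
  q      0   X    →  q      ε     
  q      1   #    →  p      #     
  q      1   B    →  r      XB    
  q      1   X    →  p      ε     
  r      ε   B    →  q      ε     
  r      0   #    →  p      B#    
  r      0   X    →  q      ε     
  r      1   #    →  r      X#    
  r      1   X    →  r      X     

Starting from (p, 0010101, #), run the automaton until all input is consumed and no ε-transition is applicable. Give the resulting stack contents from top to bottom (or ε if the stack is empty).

#

(p, 0010101, #)
  read 0, top #: go to q, push X# → (q, 010101, X#)
  read 0, top X: go to q, push ε → (q, 10101, #)
  read 1, top #: go to p, push # → (p, 0101, #)
  read 0, top #: go to q, push X# → (q, 101, X#)
  read 1, top X: go to p, push ε → (p, 01, #)
  read 0, top #: go to q, push X# → (q, 1, X#)
  read 1, top X: go to p, push ε → (p, ε, #)
All input consumed in state p with stack #.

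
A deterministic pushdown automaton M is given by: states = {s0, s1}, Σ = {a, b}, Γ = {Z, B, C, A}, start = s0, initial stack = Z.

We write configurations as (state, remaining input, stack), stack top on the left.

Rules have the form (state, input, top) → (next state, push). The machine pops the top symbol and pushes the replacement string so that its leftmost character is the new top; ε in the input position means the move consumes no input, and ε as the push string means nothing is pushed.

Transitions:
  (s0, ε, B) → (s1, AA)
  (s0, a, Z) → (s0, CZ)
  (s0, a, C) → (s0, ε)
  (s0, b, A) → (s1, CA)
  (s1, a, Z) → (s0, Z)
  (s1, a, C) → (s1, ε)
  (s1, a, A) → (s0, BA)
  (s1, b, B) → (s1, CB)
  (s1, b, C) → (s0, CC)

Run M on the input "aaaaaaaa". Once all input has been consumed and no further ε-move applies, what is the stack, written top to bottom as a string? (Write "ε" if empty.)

Z

(s0, aaaaaaaa, Z)
  read a, top Z: go to s0, push CZ → (s0, aaaaaaa, CZ)
  read a, top C: go to s0, push ε → (s0, aaaaaa, Z)
  read a, top Z: go to s0, push CZ → (s0, aaaaa, CZ)
  read a, top C: go to s0, push ε → (s0, aaaa, Z)
  read a, top Z: go to s0, push CZ → (s0, aaa, CZ)
  read a, top C: go to s0, push ε → (s0, aa, Z)
  read a, top Z: go to s0, push CZ → (s0, a, CZ)
  read a, top C: go to s0, push ε → (s0, ε, Z)
All input consumed in state s0 with stack Z.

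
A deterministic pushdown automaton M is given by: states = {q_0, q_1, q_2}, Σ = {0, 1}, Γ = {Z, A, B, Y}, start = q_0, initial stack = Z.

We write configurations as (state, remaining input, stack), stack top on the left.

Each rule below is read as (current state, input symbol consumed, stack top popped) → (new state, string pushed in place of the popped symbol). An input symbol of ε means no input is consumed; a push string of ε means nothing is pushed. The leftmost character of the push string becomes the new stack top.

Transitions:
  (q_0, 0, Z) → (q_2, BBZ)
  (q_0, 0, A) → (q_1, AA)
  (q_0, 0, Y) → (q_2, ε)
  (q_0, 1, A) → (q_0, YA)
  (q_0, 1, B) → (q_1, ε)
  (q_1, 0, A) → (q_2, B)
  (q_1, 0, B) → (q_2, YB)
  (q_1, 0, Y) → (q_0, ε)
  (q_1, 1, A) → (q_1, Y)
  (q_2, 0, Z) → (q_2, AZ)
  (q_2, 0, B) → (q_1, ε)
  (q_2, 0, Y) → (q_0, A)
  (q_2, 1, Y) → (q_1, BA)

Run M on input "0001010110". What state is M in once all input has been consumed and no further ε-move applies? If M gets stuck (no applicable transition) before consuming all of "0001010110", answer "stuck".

stuck

(q_0, 0001010110, Z) ⊢ (q_2, 001010110, BBZ) ⊢ (q_1, 01010110, BZ) ⊢ (q_2, 1010110, YBZ) ⊢ (q_1, 010110, BABZ) ⊢ (q_2, 10110, YBABZ) ⊢ (q_1, 0110, BABABZ) ⊢ (q_2, 110, YBABABZ) ⊢ (q_1, 10, BABABABZ)
No transition for (q_1, 1, top B); M blocks with input 10 remaining.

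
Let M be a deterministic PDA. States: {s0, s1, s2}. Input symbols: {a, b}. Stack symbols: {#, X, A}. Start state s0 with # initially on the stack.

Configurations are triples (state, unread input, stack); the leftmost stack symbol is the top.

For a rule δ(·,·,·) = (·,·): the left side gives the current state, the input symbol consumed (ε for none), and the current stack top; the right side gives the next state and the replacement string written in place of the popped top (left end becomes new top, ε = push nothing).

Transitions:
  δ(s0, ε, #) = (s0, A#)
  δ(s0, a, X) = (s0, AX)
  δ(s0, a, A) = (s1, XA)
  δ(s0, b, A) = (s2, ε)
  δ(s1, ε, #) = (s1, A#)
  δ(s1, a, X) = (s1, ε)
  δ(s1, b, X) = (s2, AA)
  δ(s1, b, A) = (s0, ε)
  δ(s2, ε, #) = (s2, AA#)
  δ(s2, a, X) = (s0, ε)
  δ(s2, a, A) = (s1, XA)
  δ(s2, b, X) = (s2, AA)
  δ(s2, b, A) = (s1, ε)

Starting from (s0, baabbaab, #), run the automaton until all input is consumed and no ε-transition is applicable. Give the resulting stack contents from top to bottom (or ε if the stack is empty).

A#

(s0, baabbaab, #)
  ε-move, top #: go to s0, push A# → (s0, baabbaab, A#)
  read b, top A: go to s2, push ε → (s2, aabbaab, #)
  ε-move, top #: go to s2, push AA# → (s2, aabbaab, AA#)
  read a, top A: go to s1, push XA → (s1, abbaab, XAA#)
  read a, top X: go to s1, push ε → (s1, bbaab, AA#)
  read b, top A: go to s0, push ε → (s0, baab, A#)
  read b, top A: go to s2, push ε → (s2, aab, #)
  ε-move, top #: go to s2, push AA# → (s2, aab, AA#)
  read a, top A: go to s1, push XA → (s1, ab, XAA#)
  read a, top X: go to s1, push ε → (s1, b, AA#)
  read b, top A: go to s0, push ε → (s0, ε, A#)
All input consumed in state s0 with stack A#.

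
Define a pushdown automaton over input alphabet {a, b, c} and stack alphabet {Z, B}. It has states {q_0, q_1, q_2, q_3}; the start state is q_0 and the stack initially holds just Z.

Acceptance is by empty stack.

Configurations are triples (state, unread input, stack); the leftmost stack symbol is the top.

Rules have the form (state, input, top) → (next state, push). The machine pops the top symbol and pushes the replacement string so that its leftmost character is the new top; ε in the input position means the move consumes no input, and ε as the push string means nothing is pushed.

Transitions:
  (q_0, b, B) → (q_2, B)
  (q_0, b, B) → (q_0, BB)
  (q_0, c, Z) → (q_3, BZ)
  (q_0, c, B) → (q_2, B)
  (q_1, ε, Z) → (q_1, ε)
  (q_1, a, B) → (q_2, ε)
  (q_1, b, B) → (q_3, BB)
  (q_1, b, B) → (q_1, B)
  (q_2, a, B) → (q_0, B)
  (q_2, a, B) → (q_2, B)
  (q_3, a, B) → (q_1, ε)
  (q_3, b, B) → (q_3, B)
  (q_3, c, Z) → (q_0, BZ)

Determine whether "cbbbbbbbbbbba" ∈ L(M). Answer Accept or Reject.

Accept

One accepting computation: (q_0, cbbbbbbbbbbba, Z) ⊢ (q_3, bbbbbbbbbbba, BZ) ⊢ (q_3, bbbbbbbbbba, BZ) ⊢ (q_3, bbbbbbbbba, BZ) ⊢ (q_3, bbbbbbbba, BZ) ⊢ (q_3, bbbbbbba, BZ) ⊢ (q_3, bbbbbba, BZ) ⊢ (q_3, bbbbba, BZ) ⊢ (q_3, bbbba, BZ) ⊢ (q_3, bbba, BZ) ⊢ (q_3, bba, BZ) ⊢ (q_3, ba, BZ) ⊢ (q_3, a, BZ) ⊢ (q_1, ε, Z) ⊢ (q_1, ε, ε)
All input consumed and the stack is empty.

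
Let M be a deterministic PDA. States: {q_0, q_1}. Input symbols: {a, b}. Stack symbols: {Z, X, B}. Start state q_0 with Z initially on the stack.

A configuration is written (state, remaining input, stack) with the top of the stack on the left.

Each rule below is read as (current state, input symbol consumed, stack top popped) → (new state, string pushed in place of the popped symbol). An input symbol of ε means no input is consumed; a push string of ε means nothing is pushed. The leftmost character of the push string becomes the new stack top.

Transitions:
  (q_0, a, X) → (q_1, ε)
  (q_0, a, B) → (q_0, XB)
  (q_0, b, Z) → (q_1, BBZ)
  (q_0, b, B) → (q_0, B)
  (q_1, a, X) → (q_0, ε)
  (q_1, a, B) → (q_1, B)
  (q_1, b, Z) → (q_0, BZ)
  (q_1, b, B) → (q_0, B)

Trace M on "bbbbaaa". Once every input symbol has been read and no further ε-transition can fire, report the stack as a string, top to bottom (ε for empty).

(q_0, bbbbaaa, Z)
  read b, top Z: go to q_1, push BBZ → (q_1, bbbaaa, BBZ)
  read b, top B: go to q_0, push B → (q_0, bbaaa, BBZ)
  read b, top B: go to q_0, push B → (q_0, baaa, BBZ)
  read b, top B: go to q_0, push B → (q_0, aaa, BBZ)
  read a, top B: go to q_0, push XB → (q_0, aa, XBBZ)
  read a, top X: go to q_1, push ε → (q_1, a, BBZ)
  read a, top B: go to q_1, push B → (q_1, ε, BBZ)
All input consumed in state q_1 with stack BBZ.

BBZ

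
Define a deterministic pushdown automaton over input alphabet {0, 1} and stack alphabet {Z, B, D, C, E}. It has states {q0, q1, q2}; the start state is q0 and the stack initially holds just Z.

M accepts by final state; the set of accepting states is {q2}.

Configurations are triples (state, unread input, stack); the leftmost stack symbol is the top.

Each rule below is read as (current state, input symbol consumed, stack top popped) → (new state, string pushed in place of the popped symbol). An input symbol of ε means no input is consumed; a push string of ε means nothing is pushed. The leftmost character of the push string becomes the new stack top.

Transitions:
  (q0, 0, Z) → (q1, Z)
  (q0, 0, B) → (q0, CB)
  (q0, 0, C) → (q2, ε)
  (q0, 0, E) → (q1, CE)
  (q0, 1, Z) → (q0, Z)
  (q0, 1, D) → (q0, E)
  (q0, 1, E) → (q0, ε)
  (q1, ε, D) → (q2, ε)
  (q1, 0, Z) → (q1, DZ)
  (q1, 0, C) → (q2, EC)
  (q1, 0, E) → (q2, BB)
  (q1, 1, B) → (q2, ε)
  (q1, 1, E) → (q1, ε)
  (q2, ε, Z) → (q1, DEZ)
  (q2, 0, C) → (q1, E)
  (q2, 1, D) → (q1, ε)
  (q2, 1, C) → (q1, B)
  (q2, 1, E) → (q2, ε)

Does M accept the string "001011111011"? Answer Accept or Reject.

(q0, 001011111011, Z)
  read 0, top Z: go to q1, push Z → (q1, 01011111011, Z)
  read 0, top Z: go to q1, push DZ → (q1, 1011111011, DZ)
  ε-move, top D: go to q2, push ε → (q2, 1011111011, Z)
  ε-move, top Z: go to q1, push DEZ → (q1, 1011111011, DEZ)
  ε-move, top D: go to q2, push ε → (q2, 1011111011, EZ)
  read 1, top E: go to q2, push ε → (q2, 011111011, Z)
  ε-move, top Z: go to q1, push DEZ → (q1, 011111011, DEZ)
  ε-move, top D: go to q2, push ε → (q2, 011111011, EZ)
No transition applies at (q2, 011111011, EZ); input not fully consumed.

Reject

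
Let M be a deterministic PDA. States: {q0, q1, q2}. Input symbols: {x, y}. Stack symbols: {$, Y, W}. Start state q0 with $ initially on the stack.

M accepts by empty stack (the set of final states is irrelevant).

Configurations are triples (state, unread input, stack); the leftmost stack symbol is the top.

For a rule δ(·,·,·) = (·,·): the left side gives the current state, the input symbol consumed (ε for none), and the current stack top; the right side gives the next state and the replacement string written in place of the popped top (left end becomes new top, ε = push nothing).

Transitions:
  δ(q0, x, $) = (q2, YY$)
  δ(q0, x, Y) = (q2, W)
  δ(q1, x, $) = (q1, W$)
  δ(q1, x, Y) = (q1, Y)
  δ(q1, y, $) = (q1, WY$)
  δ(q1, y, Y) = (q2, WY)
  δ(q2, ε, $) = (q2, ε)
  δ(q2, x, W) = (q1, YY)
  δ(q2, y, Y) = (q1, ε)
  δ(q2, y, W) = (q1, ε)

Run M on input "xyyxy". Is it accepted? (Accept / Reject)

(q0, xyyxy, $)
  read x, top $: go to q2, push YY$ → (q2, yyxy, YY$)
  read y, top Y: go to q1, push ε → (q1, yxy, Y$)
  read y, top Y: go to q2, push WY → (q2, xy, WY$)
  read x, top W: go to q1, push YY → (q1, y, YYY$)
  read y, top Y: go to q2, push WY → (q2, ε, WYYY$)
All input consumed; stack is WYYY$, not empty, and no further ε-move applies.

Reject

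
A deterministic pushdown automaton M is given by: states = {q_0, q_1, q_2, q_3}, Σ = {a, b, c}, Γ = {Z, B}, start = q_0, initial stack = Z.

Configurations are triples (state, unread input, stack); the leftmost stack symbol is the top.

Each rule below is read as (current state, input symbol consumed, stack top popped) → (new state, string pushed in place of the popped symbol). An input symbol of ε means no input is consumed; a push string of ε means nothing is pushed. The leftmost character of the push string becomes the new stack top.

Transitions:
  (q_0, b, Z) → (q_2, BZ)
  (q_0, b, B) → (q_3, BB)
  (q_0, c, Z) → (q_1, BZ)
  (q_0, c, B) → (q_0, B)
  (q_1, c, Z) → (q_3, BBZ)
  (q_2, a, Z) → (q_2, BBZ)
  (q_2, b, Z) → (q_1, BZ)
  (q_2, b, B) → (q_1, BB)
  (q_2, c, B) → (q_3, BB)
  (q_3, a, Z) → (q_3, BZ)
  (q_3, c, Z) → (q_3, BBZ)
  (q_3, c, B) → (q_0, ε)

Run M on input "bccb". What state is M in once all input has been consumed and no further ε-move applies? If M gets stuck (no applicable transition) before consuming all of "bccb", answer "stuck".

q_3

(q_0, bccb, Z) ⊢ (q_2, ccb, BZ) ⊢ (q_3, cb, BBZ) ⊢ (q_0, b, BZ) ⊢ (q_3, ε, BBZ)
All input consumed; M is in state q_3.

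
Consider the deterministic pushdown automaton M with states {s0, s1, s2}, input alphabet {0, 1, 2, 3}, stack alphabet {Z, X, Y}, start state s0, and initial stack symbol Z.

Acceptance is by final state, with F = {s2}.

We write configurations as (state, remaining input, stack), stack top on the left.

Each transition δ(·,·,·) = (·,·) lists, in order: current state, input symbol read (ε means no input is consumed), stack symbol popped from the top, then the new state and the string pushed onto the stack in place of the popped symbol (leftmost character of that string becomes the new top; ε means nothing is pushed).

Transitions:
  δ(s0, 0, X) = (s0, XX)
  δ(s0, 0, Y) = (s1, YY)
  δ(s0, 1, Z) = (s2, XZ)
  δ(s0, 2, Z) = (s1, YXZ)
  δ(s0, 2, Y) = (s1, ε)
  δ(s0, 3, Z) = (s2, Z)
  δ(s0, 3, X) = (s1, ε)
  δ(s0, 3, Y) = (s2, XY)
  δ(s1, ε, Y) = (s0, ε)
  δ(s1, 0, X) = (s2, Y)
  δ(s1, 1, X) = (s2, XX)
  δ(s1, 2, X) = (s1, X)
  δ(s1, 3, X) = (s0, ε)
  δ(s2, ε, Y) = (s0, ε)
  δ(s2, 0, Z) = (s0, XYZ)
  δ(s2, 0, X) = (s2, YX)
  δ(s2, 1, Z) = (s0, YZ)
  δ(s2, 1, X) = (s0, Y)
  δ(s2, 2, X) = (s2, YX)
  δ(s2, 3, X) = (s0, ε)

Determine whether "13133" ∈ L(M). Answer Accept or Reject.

(s0, 13133, Z)
  read 1, top Z: go to s2, push XZ → (s2, 3133, XZ)
  read 3, top X: go to s0, push ε → (s0, 133, Z)
  read 1, top Z: go to s2, push XZ → (s2, 33, XZ)
  read 3, top X: go to s0, push ε → (s0, 3, Z)
  read 3, top Z: go to s2, push Z → (s2, ε, Z)
All input consumed; state s2 ∈ F.

Accept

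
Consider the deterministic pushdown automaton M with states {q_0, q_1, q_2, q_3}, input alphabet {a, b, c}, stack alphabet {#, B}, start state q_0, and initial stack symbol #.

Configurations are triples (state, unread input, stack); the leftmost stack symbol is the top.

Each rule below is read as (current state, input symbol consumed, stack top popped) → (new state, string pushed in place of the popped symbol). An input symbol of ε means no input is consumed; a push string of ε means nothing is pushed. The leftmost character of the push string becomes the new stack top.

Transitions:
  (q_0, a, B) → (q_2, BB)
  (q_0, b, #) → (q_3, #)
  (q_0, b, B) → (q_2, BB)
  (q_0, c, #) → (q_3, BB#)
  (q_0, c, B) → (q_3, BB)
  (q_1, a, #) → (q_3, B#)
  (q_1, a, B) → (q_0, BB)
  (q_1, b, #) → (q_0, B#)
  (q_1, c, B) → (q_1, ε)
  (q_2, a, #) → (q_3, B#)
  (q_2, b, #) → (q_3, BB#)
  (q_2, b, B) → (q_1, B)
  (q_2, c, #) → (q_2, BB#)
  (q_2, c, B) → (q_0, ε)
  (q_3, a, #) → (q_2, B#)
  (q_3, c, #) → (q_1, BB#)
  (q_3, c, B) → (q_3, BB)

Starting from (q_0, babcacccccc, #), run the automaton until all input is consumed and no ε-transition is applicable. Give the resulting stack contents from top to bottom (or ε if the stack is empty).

(q_0, babcacccccc, #)
  read b, top #: go to q_3, push # → (q_3, abcacccccc, #)
  read a, top #: go to q_2, push B# → (q_2, bcacccccc, B#)
  read b, top B: go to q_1, push B → (q_1, cacccccc, B#)
  read c, top B: go to q_1, push ε → (q_1, acccccc, #)
  read a, top #: go to q_3, push B# → (q_3, cccccc, B#)
  read c, top B: go to q_3, push BB → (q_3, ccccc, BB#)
  read c, top B: go to q_3, push BB → (q_3, cccc, BBB#)
  read c, top B: go to q_3, push BB → (q_3, ccc, BBBB#)
  read c, top B: go to q_3, push BB → (q_3, cc, BBBBB#)
  read c, top B: go to q_3, push BB → (q_3, c, BBBBBB#)
  read c, top B: go to q_3, push BB → (q_3, ε, BBBBBBB#)
All input consumed in state q_3 with stack BBBBBBB#.

BBBBBBB#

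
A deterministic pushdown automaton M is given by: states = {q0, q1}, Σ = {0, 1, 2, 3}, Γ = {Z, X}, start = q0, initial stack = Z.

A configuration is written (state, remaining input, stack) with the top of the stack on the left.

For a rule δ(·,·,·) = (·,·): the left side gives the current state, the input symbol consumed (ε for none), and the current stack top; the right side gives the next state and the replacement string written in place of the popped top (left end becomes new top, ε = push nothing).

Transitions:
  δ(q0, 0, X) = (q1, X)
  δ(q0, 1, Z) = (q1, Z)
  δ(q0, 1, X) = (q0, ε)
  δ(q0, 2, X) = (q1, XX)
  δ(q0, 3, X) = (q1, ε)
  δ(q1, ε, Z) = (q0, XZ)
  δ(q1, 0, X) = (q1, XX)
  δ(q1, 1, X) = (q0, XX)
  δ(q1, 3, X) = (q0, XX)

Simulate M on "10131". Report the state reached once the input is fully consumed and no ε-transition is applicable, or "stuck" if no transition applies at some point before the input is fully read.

q0

(q0, 10131, Z) ⊢ (q1, 0131, Z) ⊢ (q0, 0131, XZ) ⊢ (q1, 131, XZ) ⊢ (q0, 31, XXZ) ⊢ (q1, 1, XZ) ⊢ (q0, ε, XXZ)
All input consumed; M is in state q0.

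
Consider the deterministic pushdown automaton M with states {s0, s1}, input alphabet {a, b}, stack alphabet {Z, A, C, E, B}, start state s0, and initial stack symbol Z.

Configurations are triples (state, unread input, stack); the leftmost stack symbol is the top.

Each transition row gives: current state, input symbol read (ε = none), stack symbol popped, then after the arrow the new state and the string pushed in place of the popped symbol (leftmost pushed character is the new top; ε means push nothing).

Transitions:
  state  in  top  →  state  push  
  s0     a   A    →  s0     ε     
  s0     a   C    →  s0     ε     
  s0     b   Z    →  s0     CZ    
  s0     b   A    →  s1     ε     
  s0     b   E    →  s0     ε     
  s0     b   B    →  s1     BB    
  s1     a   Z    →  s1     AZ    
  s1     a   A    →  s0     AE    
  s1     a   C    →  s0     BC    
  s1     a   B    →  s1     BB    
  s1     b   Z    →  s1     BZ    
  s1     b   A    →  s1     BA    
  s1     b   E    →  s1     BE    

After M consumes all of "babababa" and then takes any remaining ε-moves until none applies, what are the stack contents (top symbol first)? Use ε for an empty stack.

(s0, babababa, Z)
  read b, top Z: go to s0, push CZ → (s0, abababa, CZ)
  read a, top C: go to s0, push ε → (s0, bababa, Z)
  read b, top Z: go to s0, push CZ → (s0, ababa, CZ)
  read a, top C: go to s0, push ε → (s0, baba, Z)
  read b, top Z: go to s0, push CZ → (s0, aba, CZ)
  read a, top C: go to s0, push ε → (s0, ba, Z)
  read b, top Z: go to s0, push CZ → (s0, a, CZ)
  read a, top C: go to s0, push ε → (s0, ε, Z)
All input consumed in state s0 with stack Z.

Z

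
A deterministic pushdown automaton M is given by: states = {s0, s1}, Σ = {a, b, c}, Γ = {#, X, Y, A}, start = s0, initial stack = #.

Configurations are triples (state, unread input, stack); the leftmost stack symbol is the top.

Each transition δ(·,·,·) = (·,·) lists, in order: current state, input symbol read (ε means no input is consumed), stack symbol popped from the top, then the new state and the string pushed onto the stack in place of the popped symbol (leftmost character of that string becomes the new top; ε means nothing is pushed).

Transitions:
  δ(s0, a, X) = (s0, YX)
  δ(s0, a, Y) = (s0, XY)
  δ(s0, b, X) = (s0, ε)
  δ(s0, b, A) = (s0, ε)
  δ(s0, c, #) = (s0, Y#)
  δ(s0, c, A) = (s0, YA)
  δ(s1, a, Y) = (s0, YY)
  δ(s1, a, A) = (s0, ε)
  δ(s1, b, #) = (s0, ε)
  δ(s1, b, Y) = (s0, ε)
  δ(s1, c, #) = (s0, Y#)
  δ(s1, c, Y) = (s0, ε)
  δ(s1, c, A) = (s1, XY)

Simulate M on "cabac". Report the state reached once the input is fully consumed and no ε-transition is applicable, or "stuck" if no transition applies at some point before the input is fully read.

(s0, cabac, #) ⊢ (s0, abac, Y#) ⊢ (s0, bac, XY#) ⊢ (s0, ac, Y#) ⊢ (s0, c, XY#)
No transition for (s0, c, top X); M blocks with input c remaining.

stuck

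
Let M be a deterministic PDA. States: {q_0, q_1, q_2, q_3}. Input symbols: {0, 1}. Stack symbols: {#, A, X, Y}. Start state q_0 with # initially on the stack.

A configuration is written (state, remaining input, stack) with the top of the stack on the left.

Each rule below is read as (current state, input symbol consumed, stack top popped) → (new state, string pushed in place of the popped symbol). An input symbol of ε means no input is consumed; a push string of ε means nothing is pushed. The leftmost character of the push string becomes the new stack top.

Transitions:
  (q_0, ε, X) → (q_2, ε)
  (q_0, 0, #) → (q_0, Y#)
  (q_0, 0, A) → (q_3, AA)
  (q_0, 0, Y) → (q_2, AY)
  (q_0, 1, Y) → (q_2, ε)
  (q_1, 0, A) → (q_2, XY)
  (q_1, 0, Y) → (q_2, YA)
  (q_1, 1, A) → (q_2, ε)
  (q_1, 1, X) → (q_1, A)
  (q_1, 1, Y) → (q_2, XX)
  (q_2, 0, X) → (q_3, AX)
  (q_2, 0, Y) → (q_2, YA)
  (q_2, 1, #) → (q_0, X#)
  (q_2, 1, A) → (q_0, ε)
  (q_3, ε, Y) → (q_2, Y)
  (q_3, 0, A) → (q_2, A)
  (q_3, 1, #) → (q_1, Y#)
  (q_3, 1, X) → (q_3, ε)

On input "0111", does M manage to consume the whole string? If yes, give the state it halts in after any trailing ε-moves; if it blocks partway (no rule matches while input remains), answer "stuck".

(q_0, 0111, #) ⊢ (q_0, 111, Y#) ⊢ (q_2, 11, #) ⊢ (q_0, 1, X#) ⊢ (q_2, 1, #) ⊢ (q_0, ε, X#) ⊢ (q_2, ε, #)
All input consumed; M is in state q_2.

q_2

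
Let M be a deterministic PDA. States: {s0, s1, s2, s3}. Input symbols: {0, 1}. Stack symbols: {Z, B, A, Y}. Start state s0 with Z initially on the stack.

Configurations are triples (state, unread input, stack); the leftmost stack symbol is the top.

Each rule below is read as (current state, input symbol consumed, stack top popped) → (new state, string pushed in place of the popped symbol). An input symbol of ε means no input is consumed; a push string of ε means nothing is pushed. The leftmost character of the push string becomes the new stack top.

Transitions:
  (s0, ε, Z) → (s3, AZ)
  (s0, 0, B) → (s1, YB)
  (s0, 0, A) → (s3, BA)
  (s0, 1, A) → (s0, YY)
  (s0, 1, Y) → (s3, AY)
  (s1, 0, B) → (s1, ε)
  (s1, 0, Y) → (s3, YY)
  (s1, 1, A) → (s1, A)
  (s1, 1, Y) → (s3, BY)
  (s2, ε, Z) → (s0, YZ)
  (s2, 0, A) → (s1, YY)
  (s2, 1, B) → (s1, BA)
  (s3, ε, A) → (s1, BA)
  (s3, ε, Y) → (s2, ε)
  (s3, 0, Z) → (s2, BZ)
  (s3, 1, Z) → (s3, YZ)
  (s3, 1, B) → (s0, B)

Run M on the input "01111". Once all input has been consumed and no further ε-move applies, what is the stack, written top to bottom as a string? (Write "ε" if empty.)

(s0, 01111, Z)
  ε-move, top Z: go to s3, push AZ → (s3, 01111, AZ)
  ε-move, top A: go to s1, push BA → (s1, 01111, BAZ)
  read 0, top B: go to s1, push ε → (s1, 1111, AZ)
  read 1, top A: go to s1, push A → (s1, 111, AZ)
  read 1, top A: go to s1, push A → (s1, 11, AZ)
  read 1, top A: go to s1, push A → (s1, 1, AZ)
  read 1, top A: go to s1, push A → (s1, ε, AZ)
All input consumed in state s1 with stack AZ.

AZ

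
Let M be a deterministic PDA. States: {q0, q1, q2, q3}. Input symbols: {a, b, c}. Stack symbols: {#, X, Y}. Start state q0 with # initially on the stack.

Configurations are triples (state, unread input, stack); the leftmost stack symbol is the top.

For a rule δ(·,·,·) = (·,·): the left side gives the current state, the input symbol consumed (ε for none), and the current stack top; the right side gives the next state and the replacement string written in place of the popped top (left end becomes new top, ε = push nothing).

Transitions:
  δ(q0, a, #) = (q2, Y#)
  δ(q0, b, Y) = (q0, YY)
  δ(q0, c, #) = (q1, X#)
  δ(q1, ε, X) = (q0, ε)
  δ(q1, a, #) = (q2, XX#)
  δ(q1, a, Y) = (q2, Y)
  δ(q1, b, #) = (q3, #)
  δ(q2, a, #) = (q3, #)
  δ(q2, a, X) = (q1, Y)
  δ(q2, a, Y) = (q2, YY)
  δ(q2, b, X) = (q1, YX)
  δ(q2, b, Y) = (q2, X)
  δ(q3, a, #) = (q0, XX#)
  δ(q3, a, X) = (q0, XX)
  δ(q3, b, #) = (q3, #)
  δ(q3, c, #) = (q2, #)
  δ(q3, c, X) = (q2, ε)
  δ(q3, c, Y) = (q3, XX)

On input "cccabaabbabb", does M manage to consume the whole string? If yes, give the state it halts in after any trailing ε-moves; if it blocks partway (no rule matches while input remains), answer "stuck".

q1

(q0, cccabaabbabb, #) ⊢ (q1, ccabaabbabb, X#) ⊢ (q0, ccabaabbabb, #) ⊢ (q1, cabaabbabb, X#) ⊢ (q0, cabaabbabb, #) ⊢ (q1, abaabbabb, X#) ⊢ (q0, abaabbabb, #) ⊢ (q2, baabbabb, Y#) ⊢ (q2, aabbabb, X#) ⊢ (q1, abbabb, Y#) ⊢ (q2, bbabb, Y#) ⊢ (q2, babb, X#) ⊢ (q1, abb, YX#) ⊢ (q2, bb, YX#) ⊢ (q2, b, XX#) ⊢ (q1, ε, YXX#)
All input consumed; M is in state q1.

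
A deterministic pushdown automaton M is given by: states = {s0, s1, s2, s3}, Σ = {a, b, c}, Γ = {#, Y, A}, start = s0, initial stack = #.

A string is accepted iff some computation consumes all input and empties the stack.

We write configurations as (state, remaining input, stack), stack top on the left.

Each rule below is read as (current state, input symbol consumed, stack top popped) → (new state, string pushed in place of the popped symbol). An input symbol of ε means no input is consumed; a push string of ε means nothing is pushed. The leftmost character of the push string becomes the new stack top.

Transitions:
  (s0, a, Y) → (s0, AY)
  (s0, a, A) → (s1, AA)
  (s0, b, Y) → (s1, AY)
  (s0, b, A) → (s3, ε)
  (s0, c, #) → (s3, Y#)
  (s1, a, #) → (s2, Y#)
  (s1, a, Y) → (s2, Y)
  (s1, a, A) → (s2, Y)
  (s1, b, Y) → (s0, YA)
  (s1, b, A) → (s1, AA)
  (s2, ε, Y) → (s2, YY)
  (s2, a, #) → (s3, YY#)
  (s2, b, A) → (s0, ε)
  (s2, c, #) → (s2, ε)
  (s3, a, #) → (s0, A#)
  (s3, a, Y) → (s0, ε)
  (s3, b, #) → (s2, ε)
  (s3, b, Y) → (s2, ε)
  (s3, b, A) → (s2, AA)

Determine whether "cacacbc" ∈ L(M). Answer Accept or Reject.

Accept

(s0, cacacbc, #)
  read c, top #: go to s3, push Y# → (s3, acacbc, Y#)
  read a, top Y: go to s0, push ε → (s0, cacbc, #)
  read c, top #: go to s3, push Y# → (s3, acbc, Y#)
  read a, top Y: go to s0, push ε → (s0, cbc, #)
  read c, top #: go to s3, push Y# → (s3, bc, Y#)
  read b, top Y: go to s2, push ε → (s2, c, #)
  read c, top #: go to s2, push ε → (s2, ε, ε)
All input consumed and the stack is empty.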